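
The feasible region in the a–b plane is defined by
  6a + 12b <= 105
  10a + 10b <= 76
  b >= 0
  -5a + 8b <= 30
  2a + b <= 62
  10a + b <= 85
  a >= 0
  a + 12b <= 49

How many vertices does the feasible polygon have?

5

Pairwise boundary intersections that survive every other constraint:
  (38/5, 0)
  (211/55, 207/55)
  (0, 0)
  (0, 15/4)
  (8/17, 275/68)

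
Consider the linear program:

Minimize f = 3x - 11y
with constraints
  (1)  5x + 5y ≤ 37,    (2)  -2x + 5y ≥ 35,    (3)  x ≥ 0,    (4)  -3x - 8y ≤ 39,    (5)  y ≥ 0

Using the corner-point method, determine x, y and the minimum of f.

Extreme points and f = 3x - 11y:
  (2/7, 249/35) → f = -387/5
  (0, 37/5) → f = -407/5
  (0, 7) → f = -77

The optimum lies where 5x + 5y = 37 and x = 0.
Solving simultaneously gives x = 0, y = 37/5.

x = 0, y = 37/5, minimum f = -407/5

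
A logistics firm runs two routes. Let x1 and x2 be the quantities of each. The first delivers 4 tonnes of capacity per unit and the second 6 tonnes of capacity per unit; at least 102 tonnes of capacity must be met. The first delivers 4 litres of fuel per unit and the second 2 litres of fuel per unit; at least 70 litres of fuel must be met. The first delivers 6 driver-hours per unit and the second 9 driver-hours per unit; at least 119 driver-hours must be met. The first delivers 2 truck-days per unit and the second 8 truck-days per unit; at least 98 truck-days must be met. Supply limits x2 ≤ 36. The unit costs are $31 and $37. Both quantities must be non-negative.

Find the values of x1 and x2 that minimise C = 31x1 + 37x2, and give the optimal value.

Extreme points and C = 31x1 + 37x2:
  (0, 35) → C = 1295
  (0, 36) → C = 1332
  (49, 0) → C = 1519
  (13, 9) → C = 736
The feasible region is unbounded (it extends along (1, 0)), but C strictly increases along every unbounded feasible direction, so there is no improving ray and the minimum is attained at a vertex.

x1 = 13, x2 = 9, minimum C = 736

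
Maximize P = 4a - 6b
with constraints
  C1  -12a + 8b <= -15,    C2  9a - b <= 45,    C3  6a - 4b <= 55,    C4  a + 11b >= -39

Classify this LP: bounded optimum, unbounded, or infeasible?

bounded optimum

Corner points and P = 4a - 6b:
  (23/4, 27/4) → P = -35/2
  (-21/20, -69/20) → P = 33/2
  (114/25, -99/25) → P = 42
The feasible region has finitely many vertices and no improving ray; the maximum is 42 at (114/25, -99/25).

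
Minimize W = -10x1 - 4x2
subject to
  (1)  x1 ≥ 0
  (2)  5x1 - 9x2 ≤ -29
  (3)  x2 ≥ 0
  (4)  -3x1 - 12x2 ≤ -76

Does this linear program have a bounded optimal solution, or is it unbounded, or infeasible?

unbounded

From the feasible point (0, 19/3), moving in the direction (0, 1) keeps every constraint satisfied while W decreases without bound.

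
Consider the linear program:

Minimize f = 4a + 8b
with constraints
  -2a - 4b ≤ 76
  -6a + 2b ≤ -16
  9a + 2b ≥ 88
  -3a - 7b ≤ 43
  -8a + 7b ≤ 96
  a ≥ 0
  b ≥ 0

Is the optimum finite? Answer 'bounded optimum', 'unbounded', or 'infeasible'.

bounded optimum

Corner points and f = 4a + 8b:
  (104/15, 64/5) → f = 1952/15
  (152/13, 352/13) → f = 3424/13
  (88/9, 0) → f = 352/9
The feasible region has finitely many vertices and no improving ray; the minimum is 352/9 at (88/9, 0).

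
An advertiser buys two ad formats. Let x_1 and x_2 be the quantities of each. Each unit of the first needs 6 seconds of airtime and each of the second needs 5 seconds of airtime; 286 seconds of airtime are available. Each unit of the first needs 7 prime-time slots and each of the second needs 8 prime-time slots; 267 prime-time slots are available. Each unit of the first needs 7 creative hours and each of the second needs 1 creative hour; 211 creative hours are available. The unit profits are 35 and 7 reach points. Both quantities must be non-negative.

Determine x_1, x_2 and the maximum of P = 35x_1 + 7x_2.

Corner points and P = 35x_1 + 7x_2:
  (0, 0) → P = 0
  (0, 267/8) → P = 1869/8
  (211/7, 0) → P = 1055
  (29, 8) → P = 1071

The optimum lies where 7x_1 + 8x_2 = 267 and 7x_1 + x_2 = 211.
Solving simultaneously gives x_1 = 29, x_2 = 8.

x_1 = 29, x_2 = 8, maximum P = 1071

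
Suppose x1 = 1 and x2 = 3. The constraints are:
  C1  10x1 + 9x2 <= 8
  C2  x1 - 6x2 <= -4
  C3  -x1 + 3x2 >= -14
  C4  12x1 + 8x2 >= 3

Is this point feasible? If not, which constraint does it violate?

not feasible — violates C1

Constraint C1: 10x1 + 9x2 = 37, which is not ≤ 8. All other constraints are satisfied.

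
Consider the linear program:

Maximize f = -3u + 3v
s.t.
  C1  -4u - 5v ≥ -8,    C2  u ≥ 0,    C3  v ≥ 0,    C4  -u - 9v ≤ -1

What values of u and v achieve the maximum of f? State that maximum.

Vertices and f = -3u + 3v:
  (0, 8/5) → f = 24/5
  (2, 0) → f = -6
  (0, 1/9) → f = 1/3
  (1, 0) → f = -3

At the optimal vertex, -4u - 5v = -8 and u = 0.
Solving simultaneously gives u = 0, v = 8/5.

u = 0, v = 8/5, maximum f = 24/5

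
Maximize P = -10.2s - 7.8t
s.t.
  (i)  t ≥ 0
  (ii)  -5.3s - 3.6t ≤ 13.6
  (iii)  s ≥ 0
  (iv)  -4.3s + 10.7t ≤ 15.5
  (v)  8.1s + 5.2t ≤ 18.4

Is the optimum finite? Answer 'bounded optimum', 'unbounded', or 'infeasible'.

bounded optimum

Vertices and P = -10.2s - 7.8t:
  (0, 0) → P = 0
  (184/81, 0) → P = -3128/135
  (0, 155/107) → P = -1209/107
  (11628/10903, 20467/10903) → P = -1391241/54515
The feasible region has finitely many vertices and no improving ray; the maximum is 0 at (0, 0).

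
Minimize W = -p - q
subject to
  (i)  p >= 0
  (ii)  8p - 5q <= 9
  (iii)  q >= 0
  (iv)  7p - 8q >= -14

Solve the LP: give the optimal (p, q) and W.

At the optimal vertex, 8p - 5q = 9 and 7p - 8q = -14.
Solving simultaneously gives p = 142/29, q = 175/29.

p = 142/29, q = 175/29, minimum W = -317/29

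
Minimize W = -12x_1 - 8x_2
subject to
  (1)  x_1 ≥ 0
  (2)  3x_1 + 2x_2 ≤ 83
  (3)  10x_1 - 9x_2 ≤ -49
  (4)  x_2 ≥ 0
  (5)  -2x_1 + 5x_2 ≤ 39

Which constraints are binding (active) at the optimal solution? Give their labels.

Feasible corners and W = -12x_1 - 8x_2:
  (0, 49/9) → W = -392/9
  (0, 39/5) → W = -312/5
  (53/16, 73/8) → W = -451/4

The minimum is at (53/16, 73/8). Substituting into each constraint, equality holds for (3) and (5); the remaining constraints have slack.

(3) and (5)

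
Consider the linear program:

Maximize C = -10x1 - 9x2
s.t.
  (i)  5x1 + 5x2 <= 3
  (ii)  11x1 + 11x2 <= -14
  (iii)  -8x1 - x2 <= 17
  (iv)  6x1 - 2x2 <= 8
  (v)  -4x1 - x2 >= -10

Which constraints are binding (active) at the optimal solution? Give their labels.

(iii) and (iv)

Feasible corners and C = -10x1 - 9x2:
  (-173/77, 75/77) → C = 1055/77
  (15/22, -43/22) → C = 237/22
  (-13/11, -83/11) → C = 877/11

The maximum is at (-13/11, -83/11). Substituting into each constraint, equality holds for (iii) and (iv); the remaining constraints have slack.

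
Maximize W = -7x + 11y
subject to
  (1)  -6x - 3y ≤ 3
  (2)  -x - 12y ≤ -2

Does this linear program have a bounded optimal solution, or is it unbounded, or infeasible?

unbounded

From the feasible point (-14/23, 5/23), moving in the direction (-3, 6) keeps every constraint satisfied while W increases without bound.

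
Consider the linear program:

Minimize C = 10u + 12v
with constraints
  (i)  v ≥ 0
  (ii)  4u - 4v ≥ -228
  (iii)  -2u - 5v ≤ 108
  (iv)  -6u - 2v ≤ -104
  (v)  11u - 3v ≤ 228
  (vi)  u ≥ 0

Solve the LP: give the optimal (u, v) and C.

The binding constraints are v = 0 and -6u - 2v = -104.
Solving simultaneously gives u = 52/3, v = 0.

u = 52/3, v = 0, minimum C = 520/3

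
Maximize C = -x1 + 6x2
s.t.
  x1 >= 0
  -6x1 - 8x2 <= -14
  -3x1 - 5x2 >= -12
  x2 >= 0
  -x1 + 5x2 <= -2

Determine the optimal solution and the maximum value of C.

x1 = 7/2, x2 = 3/10, maximum C = -17/10

Feasible corners and C = -x1 + 6x2:
  (7/3, 0) → C = -7/3
  (43/19, 1/19) → C = -37/19
  (4, 0) → C = -4
  (7/2, 3/10) → C = -17/10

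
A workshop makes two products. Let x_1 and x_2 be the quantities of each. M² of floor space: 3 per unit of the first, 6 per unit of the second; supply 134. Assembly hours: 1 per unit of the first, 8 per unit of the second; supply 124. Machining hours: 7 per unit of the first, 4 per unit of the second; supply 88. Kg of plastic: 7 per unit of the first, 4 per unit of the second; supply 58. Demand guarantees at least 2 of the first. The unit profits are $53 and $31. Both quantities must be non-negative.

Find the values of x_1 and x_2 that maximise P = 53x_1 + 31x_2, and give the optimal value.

x_1 = 2, x_2 = 11, maximum P = 447

Feasible corners and P = 53x_1 + 31x_2:
  (58/7, 0) → P = 3074/7
  (2, 0) → P = 106
  (2, 11) → P = 447

The binding constraints are 7x_1 + 4x_2 = 58 and x_1 = 2.
Solving simultaneously gives x_1 = 2, x_2 = 11.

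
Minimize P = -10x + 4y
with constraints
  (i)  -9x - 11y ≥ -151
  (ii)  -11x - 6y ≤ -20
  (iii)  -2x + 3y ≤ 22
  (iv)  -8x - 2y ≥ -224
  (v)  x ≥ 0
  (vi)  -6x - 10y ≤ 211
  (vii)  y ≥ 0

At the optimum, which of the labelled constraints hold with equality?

(i) and (vii)

Feasible corners and P = -10x + 4y:
  (211/49, 500/49) → P = -110/49
  (151/9, 0) → P = -1510/9
  (0, 10/3) → P = 40/3
  (20/11, 0) → P = -200/11
  (0, 22/3) → P = 88/3

The minimum is at (151/9, 0). Substituting into each constraint, equality holds for (i) and (vii); the remaining constraints have slack.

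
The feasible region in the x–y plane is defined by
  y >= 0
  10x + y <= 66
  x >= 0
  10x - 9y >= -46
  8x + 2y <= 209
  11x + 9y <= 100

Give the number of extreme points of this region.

The feasible vertices (each the meet of two boundaries and inside every other half-plane) are:
  (33/5, 0)
  (0, 0)
  (494/79, 274/79)
  (0, 46/9)
  (18/7, 502/63)

5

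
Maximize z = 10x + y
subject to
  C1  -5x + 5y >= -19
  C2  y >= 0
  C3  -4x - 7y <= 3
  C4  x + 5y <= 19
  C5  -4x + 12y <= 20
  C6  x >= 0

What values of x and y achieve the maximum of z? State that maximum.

x = 19/3, y = 38/15, maximum z = 988/15

Corner points and z = 10x + y:
  (19/5, 0) → z = 38
  (19/3, 38/15) → z = 988/15
  (0, 0) → z = 0
  (4, 3) → z = 43
  (0, 5/3) → z = 5/3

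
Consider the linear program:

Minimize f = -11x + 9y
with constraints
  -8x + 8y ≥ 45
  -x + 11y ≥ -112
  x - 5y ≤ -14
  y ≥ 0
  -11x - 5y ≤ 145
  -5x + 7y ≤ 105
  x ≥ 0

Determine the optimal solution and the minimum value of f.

x = 525/16, y = 615/16, minimum f = -15

Corner points and f = -11x + 9y:
  (525/16, 615/16) → f = -15
  (0, 45/8) → f = 405/8
  (0, 15) → f = 135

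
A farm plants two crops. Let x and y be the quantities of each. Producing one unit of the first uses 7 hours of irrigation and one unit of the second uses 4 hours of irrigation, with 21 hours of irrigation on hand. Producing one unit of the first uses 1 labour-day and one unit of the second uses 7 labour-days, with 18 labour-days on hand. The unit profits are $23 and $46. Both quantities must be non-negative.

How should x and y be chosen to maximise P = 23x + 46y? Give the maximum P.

x = 5/3, y = 7/3, maximum P = 437/3

Feasible corners and P = 23x + 46y:
  (0, 0) → P = 0
  (0, 18/7) → P = 828/7
  (3, 0) → P = 69
  (5/3, 7/3) → P = 437/3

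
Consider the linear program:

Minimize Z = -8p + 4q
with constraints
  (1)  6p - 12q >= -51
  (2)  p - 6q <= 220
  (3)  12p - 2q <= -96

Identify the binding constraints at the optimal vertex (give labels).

Feasible corners and Z = -8p + 4q:
  (-491/4, -457/8) → Z = 1507/2
  (-175/22, 3/11) → Z = 712/11
  (-508/35, -1368/35) → Z = -1408/35

The minimum is at (-508/35, -1368/35). Substituting into each constraint, equality holds for (2) and (3); the remaining constraints have slack.

(2) and (3)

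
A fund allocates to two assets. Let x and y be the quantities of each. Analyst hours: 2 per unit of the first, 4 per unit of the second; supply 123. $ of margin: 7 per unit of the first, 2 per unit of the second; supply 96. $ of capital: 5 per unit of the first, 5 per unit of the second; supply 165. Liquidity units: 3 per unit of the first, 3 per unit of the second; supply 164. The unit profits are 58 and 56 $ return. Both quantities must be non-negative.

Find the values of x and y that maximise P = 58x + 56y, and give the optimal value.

Corner points and P = 58x + 56y:
  (0, 0) → P = 0
  (0, 123/4) → P = 1722
  (96/7, 0) → P = 5568/7
  (9/2, 57/2) → P = 1857
  (6, 27) → P = 1860

x = 6, y = 27, maximum P = 1860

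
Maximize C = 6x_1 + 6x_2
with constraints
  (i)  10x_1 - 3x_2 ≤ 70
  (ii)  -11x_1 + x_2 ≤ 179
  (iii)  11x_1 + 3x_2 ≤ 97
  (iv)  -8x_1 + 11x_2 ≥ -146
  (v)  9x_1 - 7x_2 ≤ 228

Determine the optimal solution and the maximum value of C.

Vertices and C = 6x_1 + 6x_2:
  (167/21, 200/63) → C = 1402/21
  (166/43, -450/43) → C = -1704/43
  (-10, 69) → C = 354
  (-2115/113, -3038/113) → C = -30918/113

At the optimal vertex, -11x_1 + x_2 = 179 and 11x_1 + 3x_2 = 97.
Solving simultaneously gives x_1 = -10, x_2 = 69.

x_1 = -10, x_2 = 69, maximum C = 354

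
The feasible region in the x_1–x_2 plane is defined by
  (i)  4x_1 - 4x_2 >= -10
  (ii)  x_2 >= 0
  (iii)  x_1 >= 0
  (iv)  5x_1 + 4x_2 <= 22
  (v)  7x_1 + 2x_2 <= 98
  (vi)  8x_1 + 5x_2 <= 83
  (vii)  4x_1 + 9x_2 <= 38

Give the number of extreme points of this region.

5

Of the 21 pairwise boundary intersections, those satisfying every inequality are:
  (0, 5/2)
  (31/26, 48/13)
  (0, 0)
  (22/5, 0)
  (46/29, 102/29)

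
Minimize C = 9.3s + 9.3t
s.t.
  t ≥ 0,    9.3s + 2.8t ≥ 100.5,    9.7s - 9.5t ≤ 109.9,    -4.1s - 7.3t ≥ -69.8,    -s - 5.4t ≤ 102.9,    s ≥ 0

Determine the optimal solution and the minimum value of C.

s = 335/31, t = 0, minimum C = 201/2

The optimum lies where t = 0 and 9.3s + 2.8t = 100.5.
Solving simultaneously gives s = 335/31, t = 0.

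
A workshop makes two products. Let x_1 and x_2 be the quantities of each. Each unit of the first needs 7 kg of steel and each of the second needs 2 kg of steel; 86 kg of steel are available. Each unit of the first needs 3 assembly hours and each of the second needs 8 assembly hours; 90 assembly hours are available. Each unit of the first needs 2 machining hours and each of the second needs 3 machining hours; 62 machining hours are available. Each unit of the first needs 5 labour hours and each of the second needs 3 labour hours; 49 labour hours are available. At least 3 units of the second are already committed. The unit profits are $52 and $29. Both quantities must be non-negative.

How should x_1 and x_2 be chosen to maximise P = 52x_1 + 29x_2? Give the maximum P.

x_1 = 8, x_2 = 3, maximum P = 503

Extreme points and P = 52x_1 + 29x_2:
  (0, 45/4) → P = 1305/4
  (0, 3) → P = 87
  (122/31, 303/31) → P = 15131/31
  (8, 3) → P = 503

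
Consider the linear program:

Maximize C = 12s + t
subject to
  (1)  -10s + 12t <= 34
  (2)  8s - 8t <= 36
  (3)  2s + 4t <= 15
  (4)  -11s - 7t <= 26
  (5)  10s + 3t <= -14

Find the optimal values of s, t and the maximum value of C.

s = -20/37, t = -106/37, maximum C = -346/37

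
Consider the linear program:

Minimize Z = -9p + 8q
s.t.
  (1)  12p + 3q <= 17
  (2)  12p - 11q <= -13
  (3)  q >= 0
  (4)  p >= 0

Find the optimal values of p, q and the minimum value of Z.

Vertices and Z = -9p + 8q:
  (37/42, 15/7) → Z = 129/14
  (0, 17/3) → Z = 136/3
  (0, 13/11) → Z = 104/11

The binding constraints are 12p + 3q = 17 and 12p - 11q = -13.
Solving simultaneously gives p = 37/42, q = 15/7.

p = 37/42, q = 15/7, minimum Z = 129/14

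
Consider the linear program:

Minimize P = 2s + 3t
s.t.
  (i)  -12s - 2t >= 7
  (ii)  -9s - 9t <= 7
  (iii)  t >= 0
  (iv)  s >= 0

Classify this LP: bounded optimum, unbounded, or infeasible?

The boundaries -12s - 2t = 7 and t = 0 meet at (-7/12, 0), but that point violates s ≥ 0. Every candidate vertex is excluded by some other constraint, so the feasible region is empty.

infeasible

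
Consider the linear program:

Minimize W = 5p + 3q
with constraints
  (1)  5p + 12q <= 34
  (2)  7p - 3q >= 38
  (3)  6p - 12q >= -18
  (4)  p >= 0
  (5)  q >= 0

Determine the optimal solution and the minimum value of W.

p = 38/7, q = 0, minimum W = 190/7

Vertices and W = 5p + 3q:
  (62/11, 16/33) → W = 326/11
  (34/5, 0) → W = 34
  (38/7, 0) → W = 190/7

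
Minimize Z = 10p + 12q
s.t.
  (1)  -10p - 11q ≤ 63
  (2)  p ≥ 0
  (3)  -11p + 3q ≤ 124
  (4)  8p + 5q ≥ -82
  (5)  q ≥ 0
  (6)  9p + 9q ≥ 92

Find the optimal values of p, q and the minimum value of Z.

p = 92/9, q = 0, minimum Z = 920/9

The feasible region is unbounded (it extends along (1, 0), (3, 11)), but Z strictly increases along every unbounded feasible direction, so there is no improving ray and the minimum is attained at a vertex.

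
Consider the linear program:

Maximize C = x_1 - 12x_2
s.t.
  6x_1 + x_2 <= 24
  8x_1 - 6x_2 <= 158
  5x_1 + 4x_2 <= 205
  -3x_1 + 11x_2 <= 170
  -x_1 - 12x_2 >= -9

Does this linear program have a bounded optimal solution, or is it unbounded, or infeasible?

unbounded

From the feasible point (151/22, -189/11), moving in the direction (-6, -8) keeps every constraint satisfied while C increases without bound.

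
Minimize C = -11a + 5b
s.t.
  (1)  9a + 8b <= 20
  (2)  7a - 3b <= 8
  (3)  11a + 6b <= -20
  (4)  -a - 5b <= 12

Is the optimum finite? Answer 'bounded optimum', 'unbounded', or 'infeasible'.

bounded optimum

Feasible corners and C = -11a + 5b:
  (-140/17, 200/17) → C = 2540/17
  (-4/7, -16/7) → C = -36/7
The feasible region has finitely many vertices and no improving ray; the minimum is -36/7 at (-4/7, -16/7).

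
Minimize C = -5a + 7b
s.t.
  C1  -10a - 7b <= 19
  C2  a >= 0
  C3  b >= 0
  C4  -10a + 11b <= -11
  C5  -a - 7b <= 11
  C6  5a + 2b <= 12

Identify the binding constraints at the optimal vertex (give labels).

Extreme points and C = -5a + 7b:
  (11/10, 0) → C = -11/2
  (12/5, 0) → C = -12
  (154/75, 13/15) → C = -21/5

The minimum is at (12/5, 0). Substituting into each constraint, equality holds for C3 and C6; the remaining constraints have slack.

C3 and C6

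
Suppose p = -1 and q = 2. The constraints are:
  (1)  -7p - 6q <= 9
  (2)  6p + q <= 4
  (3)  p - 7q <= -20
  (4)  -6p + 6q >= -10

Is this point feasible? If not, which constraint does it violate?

not feasible — violates (3)

Constraint (3): p - 7q = -15, which is not ≤ -20. All other constraints are satisfied.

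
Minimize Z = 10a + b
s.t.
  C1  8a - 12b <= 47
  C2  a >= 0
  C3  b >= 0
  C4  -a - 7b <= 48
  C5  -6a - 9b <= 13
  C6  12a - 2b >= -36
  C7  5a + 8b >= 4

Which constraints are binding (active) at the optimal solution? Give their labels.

C2 and C7

Feasible corners and Z = 10a + b:
  (47/8, 0) → Z = 235/4
  (0, 18) → Z = 18
  (0, 1/2) → Z = 1/2
  (4/5, 0) → Z = 8
The feasible region is unbounded (it extends along (1, 6), (3, 2)), but Z strictly increases along every unbounded feasible direction, so there is no improving ray and the minimum is attained at a vertex.

The minimum is at (0, 1/2). Substituting into each constraint, equality holds for C2 and C7; the remaining constraints have slack.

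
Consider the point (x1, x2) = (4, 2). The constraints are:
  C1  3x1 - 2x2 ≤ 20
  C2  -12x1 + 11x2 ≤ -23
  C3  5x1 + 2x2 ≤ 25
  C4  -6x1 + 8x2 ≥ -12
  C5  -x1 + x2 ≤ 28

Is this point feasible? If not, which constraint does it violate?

C1: 8 ≤ 20 ✓
C2: -26 ≤ -23 ✓
C3: 24 ≤ 25 ✓
C4: -8 ≥ -12 ✓
C5: -2 ≤ 28 ✓

feasible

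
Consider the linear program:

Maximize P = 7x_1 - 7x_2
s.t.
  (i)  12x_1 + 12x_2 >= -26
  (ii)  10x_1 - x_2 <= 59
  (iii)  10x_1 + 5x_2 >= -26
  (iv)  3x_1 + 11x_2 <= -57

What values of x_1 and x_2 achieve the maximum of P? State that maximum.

Corner points and P = 7x_1 - 7x_2:
  (31/6, -22/3) → P = 175/2
  (199/48, -101/16) → P = 1757/24
  (592/113, -747/113) → P = 9373/113

x_1 = 31/6, x_2 = -22/3, maximum P = 175/2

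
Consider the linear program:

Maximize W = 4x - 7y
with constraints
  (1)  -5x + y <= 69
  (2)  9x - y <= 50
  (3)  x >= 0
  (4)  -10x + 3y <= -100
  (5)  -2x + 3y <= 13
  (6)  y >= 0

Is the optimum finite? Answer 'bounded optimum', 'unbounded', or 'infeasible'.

infeasible

The boundaries 9x - y = 50 and x = 0 meet at (0, -50), but that point violates y ≥ 0. Every candidate vertex is excluded by some other constraint, so the feasible region is empty.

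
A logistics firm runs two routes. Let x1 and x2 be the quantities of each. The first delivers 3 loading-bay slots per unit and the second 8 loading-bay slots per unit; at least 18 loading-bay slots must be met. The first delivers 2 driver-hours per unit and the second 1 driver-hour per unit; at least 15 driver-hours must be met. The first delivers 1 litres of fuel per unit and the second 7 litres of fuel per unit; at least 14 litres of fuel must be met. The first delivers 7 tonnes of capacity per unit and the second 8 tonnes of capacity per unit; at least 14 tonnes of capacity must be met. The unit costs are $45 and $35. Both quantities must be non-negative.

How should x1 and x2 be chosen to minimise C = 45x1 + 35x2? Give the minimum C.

Vertices and C = 45x1 + 35x2:
  (0, 15) → C = 525
  (14, 0) → C = 630
  (7, 1) → C = 350
The feasible region is unbounded (it extends along (0, 1), (1, 0)), but C strictly increases along every unbounded feasible direction, so there is no improving ray and the minimum is attained at a vertex.

At the optimal vertex, 2x1 + x2 = 15 and x1 + 7x2 = 14.
Solving simultaneously gives x1 = 7, x2 = 1.

x1 = 7, x2 = 1, minimum C = 350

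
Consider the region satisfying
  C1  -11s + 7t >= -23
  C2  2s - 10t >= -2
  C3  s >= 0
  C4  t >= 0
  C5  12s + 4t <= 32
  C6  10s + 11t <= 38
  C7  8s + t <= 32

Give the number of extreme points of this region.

Pairwise boundary intersections that survive every other constraint:
  (23/11, 0)
  (79/32, 19/32)
  (0, 1/5)
  (39/16, 11/16)
  (0, 0)

5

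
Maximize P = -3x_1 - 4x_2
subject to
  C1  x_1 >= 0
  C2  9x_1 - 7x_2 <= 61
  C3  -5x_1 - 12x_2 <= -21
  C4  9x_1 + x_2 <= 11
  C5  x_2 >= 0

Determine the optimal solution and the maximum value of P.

Vertices and P = -3x_1 - 4x_2:
  (0, 7/4) → P = -7
  (0, 11) → P = -44
  (111/103, 134/103) → P = -869/103

At the optimal vertex, x_1 = 0 and -5x_1 - 12x_2 = -21.
Solving simultaneously gives x_1 = 0, x_2 = 7/4.

x_1 = 0, x_2 = 7/4, maximum P = -7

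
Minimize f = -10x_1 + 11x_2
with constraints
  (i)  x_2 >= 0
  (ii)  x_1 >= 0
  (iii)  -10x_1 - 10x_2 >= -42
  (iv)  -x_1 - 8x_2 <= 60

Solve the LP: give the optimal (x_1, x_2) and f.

x_1 = 21/5, x_2 = 0, minimum f = -42

Vertices and f = -10x_1 + 11x_2:
  (0, 0) → f = 0
  (21/5, 0) → f = -42
  (0, 21/5) → f = 231/5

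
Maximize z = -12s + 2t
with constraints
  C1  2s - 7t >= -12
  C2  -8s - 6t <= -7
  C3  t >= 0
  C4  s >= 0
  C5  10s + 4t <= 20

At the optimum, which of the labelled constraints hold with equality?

C1 and C4

Corner points and z = -12s + 2t:
  (0, 12/7) → z = 24/7
  (46/39, 80/39) → z = -392/39
  (7/8, 0) → z = -21/2
  (0, 7/6) → z = 7/3
  (2, 0) → z = -24

The maximum is at (0, 12/7). Substituting into each constraint, equality holds for C1 and C4; the remaining constraints have slack.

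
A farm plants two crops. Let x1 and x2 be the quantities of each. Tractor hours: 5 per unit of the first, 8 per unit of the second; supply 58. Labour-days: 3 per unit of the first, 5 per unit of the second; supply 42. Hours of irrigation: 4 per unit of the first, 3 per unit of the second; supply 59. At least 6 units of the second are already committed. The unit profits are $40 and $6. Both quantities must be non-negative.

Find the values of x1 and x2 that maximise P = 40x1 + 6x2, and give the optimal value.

x1 = 2, x2 = 6, maximum P = 116

Vertices and P = 40x1 + 6x2:
  (0, 29/4) → P = 87/2
  (0, 6) → P = 36
  (2, 6) → P = 116

At the optimal vertex, 5x1 + 8x2 = 58 and x2 = 6.
Solving simultaneously gives x1 = 2, x2 = 6.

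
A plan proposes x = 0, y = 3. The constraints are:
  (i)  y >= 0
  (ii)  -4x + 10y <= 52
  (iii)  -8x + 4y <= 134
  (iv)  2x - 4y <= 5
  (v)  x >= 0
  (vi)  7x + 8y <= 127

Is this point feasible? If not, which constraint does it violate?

(i): 3 ≥ 0 ✓
(ii): 30 ≤ 52 ✓
(iii): 12 ≤ 134 ✓
(iv): -12 ≤ 5 ✓
(v): 0 ≥ 0 ✓
(vi): 24 ≤ 127 ✓

feasible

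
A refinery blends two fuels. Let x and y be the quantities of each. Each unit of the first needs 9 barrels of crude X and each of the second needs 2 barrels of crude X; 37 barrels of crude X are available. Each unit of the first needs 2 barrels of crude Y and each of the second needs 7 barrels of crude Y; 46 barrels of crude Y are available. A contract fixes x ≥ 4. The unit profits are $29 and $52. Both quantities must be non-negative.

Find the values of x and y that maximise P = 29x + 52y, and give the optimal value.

x = 4, y = 1/2, maximum P = 142

Extreme points and P = 29x + 52y:
  (37/9, 0) → P = 1073/9
  (4, 0) → P = 116
  (4, 1/2) → P = 142

At the optimal vertex, 9x + 2y = 37 and x = 4.
Solving simultaneously gives x = 4, y = 1/2.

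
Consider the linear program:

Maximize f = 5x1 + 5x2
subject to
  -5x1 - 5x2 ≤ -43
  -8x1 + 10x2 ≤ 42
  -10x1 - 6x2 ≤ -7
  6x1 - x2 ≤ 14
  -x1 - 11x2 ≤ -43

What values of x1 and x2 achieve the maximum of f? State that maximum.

x1 = 7/2, x2 = 7, maximum f = 105/2

Extreme points and f = 5x1 + 5x2:
  (22/9, 277/45) → f = 43
  (113/35, 188/35) → f = 43
  (7/2, 7) → f = 105/2

The optimum lies where -8x1 + 10x2 = 42 and 6x1 - x2 = 14.
Solving simultaneously gives x1 = 7/2, x2 = 7.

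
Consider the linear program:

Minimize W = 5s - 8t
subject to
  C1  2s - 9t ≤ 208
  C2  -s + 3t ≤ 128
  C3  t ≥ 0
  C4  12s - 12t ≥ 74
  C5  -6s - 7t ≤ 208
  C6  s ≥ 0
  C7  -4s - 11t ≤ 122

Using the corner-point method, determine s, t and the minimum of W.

The feasible region is unbounded (it extends along (3, 1), (9, 2)), but W strictly increases along every unbounded feasible direction, so there is no improving ray and the minimum is attained at a vertex.

The optimum lies where -s + 3t = 128 and 12s - 12t = 74.
Solving simultaneously gives s = 293/4, t = 805/12.

s = 293/4, t = 805/12, minimum W = -2045/12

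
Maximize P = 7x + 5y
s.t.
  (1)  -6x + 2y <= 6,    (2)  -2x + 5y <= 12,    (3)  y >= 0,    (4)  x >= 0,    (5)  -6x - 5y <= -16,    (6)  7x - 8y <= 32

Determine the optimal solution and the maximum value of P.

x = 256/19, y = 148/19, maximum P = 2532/19

Feasible corners and P = 7x + 5y:
  (1/2, 13/5) → P = 33/2
  (256/19, 148/19) → P = 2532/19
  (8/3, 0) → P = 56/3
  (32/7, 0) → P = 32

At the optimal vertex, -2x + 5y = 12 and 7x - 8y = 32.
Solving simultaneously gives x = 256/19, y = 148/19.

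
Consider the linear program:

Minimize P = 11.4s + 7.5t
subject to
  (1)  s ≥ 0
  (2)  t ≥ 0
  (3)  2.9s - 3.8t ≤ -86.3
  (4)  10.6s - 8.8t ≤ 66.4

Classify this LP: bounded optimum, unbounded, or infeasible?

bounded optimum

Extreme points and P = 11.4s + 7.5t:
  (0, 863/38) → P = 12945/76
  (25294/369, 55367/738) → P = 1102173/820
The feasible region has finitely many vertices and no improving ray; the minimum is 12945/76 at (0, 863/38).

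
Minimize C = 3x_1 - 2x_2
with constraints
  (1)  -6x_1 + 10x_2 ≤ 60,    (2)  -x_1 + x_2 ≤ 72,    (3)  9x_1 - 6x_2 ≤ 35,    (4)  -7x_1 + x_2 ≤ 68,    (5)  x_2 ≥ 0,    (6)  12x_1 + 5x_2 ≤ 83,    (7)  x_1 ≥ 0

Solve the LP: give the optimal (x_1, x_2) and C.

x_1 = 0, x_2 = 6, minimum C = -12

The binding constraints are -6x_1 + 10x_2 = 60 and x_1 = 0.
Solving simultaneously gives x_1 = 0, x_2 = 6.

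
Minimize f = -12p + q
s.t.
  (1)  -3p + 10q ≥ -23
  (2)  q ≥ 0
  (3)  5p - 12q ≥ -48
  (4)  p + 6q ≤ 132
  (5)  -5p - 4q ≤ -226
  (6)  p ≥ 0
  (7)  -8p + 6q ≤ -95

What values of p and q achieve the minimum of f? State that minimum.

Extreme points and f = -12p + q:
  (729/14, 373/28) → f = -17123/28
  (1176/31, 563/62) → f = -27661/62
  (414/13, 217/13) → f = -4751/13

p = 729/14, q = 373/28, minimum f = -17123/28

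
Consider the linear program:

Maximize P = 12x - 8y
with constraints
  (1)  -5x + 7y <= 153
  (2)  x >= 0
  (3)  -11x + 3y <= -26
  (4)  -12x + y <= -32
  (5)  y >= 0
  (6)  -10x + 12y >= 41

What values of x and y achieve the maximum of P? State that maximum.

Vertices and P = 12x - 8y:
  (641/62, 1813/62) → P = -3406/31
  (1549/10, 265/2) → P = 3994/5
  (145/34, 237/34) → P = -78/17

x = 1549/10, y = 265/2, maximum P = 3994/5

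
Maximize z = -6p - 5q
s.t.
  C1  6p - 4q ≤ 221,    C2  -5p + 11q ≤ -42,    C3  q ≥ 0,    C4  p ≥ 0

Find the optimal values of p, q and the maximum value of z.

At the optimal vertex, -5p + 11q = -42 and q = 0.
Solving simultaneously gives p = 42/5, q = 0.

p = 42/5, q = 0, maximum z = -252/5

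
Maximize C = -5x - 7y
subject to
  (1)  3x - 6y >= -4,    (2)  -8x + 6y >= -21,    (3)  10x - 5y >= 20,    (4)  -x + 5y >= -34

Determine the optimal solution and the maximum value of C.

Corner points and C = -5x - 7y:
  (5, 19/6) → C = -283/6
  (28/9, 20/9) → C = -280/9
  (3/4, -5/2) → C = 55/4

x = 3/4, y = -5/2, maximum C = 55/4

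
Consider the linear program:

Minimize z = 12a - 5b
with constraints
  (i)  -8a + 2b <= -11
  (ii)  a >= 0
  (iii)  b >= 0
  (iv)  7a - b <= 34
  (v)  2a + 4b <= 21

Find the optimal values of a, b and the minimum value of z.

Vertices and z = 12a - 5b:
  (11/8, 0) → z = 33/2
  (43/18, 73/18) → z = 151/18
  (34/7, 0) → z = 408/7
  (157/30, 79/30) → z = 1489/30

a = 43/18, b = 73/18, minimum z = 151/18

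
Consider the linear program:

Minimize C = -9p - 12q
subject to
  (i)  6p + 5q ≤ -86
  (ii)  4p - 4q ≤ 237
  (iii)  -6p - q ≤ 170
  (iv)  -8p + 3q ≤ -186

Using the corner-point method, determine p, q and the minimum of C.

p = 336/29, q = -902/29, minimum C = 7800/29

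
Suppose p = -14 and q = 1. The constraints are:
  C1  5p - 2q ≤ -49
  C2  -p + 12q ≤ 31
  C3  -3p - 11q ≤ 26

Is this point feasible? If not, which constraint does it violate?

Constraint C3: -3p - 11q = 31, which is not ≤ 26. All other constraints are satisfied.

not feasible — violates C3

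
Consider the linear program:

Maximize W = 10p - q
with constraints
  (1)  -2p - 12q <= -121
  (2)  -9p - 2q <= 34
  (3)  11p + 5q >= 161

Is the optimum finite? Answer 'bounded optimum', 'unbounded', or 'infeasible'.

unbounded

From the feasible point (1327/122, 1009/122), moving in the direction (12, -2) keeps every constraint satisfied while W increases without bound.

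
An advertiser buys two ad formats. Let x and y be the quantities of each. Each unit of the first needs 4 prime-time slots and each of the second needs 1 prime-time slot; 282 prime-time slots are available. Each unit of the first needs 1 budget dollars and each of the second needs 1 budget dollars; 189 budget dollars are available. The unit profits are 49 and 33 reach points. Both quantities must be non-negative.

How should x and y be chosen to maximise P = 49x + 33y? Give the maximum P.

Extreme points and P = 49x + 33y:
  (0, 0) → P = 0
  (0, 189) → P = 6237
  (141/2, 0) → P = 6909/2
  (31, 158) → P = 6733

x = 31, y = 158, maximum P = 6733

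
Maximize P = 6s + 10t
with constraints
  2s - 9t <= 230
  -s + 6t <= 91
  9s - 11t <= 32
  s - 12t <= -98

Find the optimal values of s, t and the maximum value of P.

s = 1193/43, t = 851/43, maximum P = 15668/43

The optimum lies where -s + 6t = 91 and 9s - 11t = 32.
Solving simultaneously gives s = 1193/43, t = 851/43.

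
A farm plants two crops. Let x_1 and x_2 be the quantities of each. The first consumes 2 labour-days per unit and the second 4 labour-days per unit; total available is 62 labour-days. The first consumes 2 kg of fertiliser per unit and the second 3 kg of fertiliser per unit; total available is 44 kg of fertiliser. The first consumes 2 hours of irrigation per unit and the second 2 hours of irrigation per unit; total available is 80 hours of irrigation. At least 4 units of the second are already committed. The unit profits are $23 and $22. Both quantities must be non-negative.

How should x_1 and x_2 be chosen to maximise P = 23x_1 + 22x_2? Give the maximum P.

x_1 = 16, x_2 = 4, maximum P = 456

Vertices and P = 23x_1 + 22x_2:
  (0, 44/3) → P = 968/3
  (0, 4) → P = 88
  (16, 4) → P = 456

The binding constraints are 2x_1 + 3x_2 = 44 and x_2 = 4.
Solving simultaneously gives x_1 = 16, x_2 = 4.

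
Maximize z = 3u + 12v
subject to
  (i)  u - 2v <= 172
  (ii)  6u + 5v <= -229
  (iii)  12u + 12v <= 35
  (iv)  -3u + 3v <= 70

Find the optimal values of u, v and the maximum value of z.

u = -1037/33, v = -89/11, maximum z = -2105/11

Vertices and z = 3u + 12v:
  (402/17, -1261/17) → z = -13926/17
  (-656/3, -586/3) → z = -3000
  (-1037/33, -89/11) → z = -2105/11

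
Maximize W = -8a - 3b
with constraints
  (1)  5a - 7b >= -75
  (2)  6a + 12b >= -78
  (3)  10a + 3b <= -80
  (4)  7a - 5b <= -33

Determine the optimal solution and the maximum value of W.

a = -241/17, b = 10/17, maximum W = 1898/17

Corner points and W = -8a - 3b:
  (-241/17, 10/17) → W = 1898/17
  (-157/17, 70/17) → W = 1046/17
  (-121/17, -50/17) → W = 1118/17

The binding constraints are 5a - 7b = -75 and 6a + 12b = -78.
Solving simultaneously gives a = -241/17, b = 10/17.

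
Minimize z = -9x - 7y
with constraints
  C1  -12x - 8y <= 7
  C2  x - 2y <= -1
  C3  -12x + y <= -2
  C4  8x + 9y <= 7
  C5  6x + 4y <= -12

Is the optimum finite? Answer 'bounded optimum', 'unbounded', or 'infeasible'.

infeasible

Constraints -12x - 8y ≤ 7 and 6x + 4y ≤ -12 have parallel boundaries but demand opposite sides — no point can satisfy both, so the region is empty.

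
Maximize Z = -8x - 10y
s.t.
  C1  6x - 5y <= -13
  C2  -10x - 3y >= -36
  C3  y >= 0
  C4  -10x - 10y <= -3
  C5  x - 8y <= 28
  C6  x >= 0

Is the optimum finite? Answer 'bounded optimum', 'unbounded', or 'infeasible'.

Feasible corners and Z = -8x - 10y:
  (141/68, 173/34) → Z = -1147/17
  (0, 13/5) → Z = -26
  (0, 12) → Z = -120
The feasible region has finitely many vertices and no improving ray; the maximum is -26 at (0, 13/5).

bounded optimum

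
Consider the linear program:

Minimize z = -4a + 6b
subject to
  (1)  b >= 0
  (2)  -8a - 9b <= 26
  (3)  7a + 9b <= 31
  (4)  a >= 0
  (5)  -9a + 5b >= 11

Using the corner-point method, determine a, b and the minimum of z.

Corner points and z = -4a + 6b:
  (0, 31/9) → z = 62/3
  (14/29, 89/29) → z = 478/29
  (0, 11/5) → z = 66/5

a = 0, b = 11/5, minimum z = 66/5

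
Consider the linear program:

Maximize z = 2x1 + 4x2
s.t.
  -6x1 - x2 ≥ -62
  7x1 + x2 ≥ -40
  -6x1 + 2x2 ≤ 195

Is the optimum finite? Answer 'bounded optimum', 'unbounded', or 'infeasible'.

Corner points and z = 2x1 + 4x2:
  (-71/18, 257/3) → z = 3013/9
  (-55/4, 225/4) → z = 395/2
The feasible region has finitely many vertices and no improving ray; the maximum is 3013/9 at (-71/18, 257/3).

bounded optimum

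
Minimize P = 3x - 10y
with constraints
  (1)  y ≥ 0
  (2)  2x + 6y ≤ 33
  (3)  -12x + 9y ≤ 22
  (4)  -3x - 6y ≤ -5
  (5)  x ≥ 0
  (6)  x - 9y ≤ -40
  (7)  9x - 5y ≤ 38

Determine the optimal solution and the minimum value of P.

Vertices and P = 3x - 10y:
  (11/6, 44/9) → P = -781/18
  (19/8, 113/24) → P = -959/24
  (18/11, 458/99) → P = -4094/99

At the optimal vertex, 2x + 6y = 33 and -12x + 9y = 22.
Solving simultaneously gives x = 11/6, y = 44/9.

x = 11/6, y = 44/9, minimum P = -781/18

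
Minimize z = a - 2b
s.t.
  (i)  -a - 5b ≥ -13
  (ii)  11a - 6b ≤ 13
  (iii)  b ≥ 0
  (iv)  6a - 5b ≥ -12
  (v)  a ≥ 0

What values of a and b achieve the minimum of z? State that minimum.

a = 1/7, b = 18/7, minimum z = -5

Corner points and z = a - 2b:
  (143/61, 130/61) → z = -117/61
  (1/7, 18/7) → z = -5
  (13/11, 0) → z = 13/11
  (0, 0) → z = 0
  (0, 12/5) → z = -24/5

At the optimal vertex, -a - 5b = -13 and 6a - 5b = -12.
Solving simultaneously gives a = 1/7, b = 18/7.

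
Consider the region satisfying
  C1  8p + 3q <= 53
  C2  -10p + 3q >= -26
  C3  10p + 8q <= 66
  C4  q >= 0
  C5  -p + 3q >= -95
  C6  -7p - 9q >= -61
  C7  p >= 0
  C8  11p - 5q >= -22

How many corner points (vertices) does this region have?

6

Pairwise boundary intersections that survive every other constraint:
  (203/55, 40/11)
  (13/5, 0)
  (53/17, 74/17)
  (0, 0)
  (107/134, 825/134)
  (0, 22/5)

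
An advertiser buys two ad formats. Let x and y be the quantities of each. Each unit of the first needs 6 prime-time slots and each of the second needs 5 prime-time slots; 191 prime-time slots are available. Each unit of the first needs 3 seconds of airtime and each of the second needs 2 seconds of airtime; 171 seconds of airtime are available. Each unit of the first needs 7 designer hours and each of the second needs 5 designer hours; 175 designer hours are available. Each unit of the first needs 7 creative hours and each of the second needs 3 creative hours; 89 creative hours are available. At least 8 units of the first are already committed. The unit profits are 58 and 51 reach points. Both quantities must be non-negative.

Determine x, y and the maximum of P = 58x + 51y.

x = 8, y = 11, maximum P = 1025

Extreme points and P = 58x + 51y:
  (89/7, 0) → P = 5162/7
  (8, 0) → P = 464
  (8, 11) → P = 1025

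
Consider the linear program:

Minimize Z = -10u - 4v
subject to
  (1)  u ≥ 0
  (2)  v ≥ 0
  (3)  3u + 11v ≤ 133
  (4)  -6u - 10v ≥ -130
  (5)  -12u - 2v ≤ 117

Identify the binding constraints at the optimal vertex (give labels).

(2) and (4)

Extreme points and Z = -10u - 4v:
  (0, 0) → Z = 0
  (0, 133/11) → Z = -532/11
  (65/3, 0) → Z = -650/3
  (25/9, 34/3) → Z = -658/9

The minimum is at (65/3, 0). Substituting into each constraint, equality holds for (2) and (4); the remaining constraints have slack.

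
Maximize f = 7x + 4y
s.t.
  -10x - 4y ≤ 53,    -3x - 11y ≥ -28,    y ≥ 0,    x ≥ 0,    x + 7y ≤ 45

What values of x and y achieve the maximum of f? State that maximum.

Corner points and f = 7x + 4y:
  (28/3, 0) → f = 196/3
  (0, 28/11) → f = 112/11
  (0, 0) → f = 0

The optimum lies where -3x - 11y = -28 and y = 0.
Solving simultaneously gives x = 28/3, y = 0.

x = 28/3, y = 0, maximum f = 196/3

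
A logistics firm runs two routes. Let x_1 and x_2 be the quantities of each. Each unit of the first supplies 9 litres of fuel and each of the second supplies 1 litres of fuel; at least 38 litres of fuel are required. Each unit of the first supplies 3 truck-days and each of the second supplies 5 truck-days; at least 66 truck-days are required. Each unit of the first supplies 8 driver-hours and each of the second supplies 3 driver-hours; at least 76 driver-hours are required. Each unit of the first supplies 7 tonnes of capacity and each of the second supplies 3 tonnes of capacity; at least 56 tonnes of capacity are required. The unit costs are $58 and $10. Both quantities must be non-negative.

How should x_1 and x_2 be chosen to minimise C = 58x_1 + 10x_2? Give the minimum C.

Feasible corners and C = 58x_1 + 10x_2:
  (0, 38) → C = 380
  (22, 0) → C = 1276
  (2, 20) → C = 316
  (182/31, 300/31) → C = 13556/31
The feasible region is unbounded (it extends along (0, 1), (1, 0)), but C strictly increases along every unbounded feasible direction, so there is no improving ray and the minimum is attained at a vertex.

At the optimal vertex, 9x_1 + x_2 = 38 and 8x_1 + 3x_2 = 76.
Solving simultaneously gives x_1 = 2, x_2 = 20.

x_1 = 2, x_2 = 20, minimum C = 316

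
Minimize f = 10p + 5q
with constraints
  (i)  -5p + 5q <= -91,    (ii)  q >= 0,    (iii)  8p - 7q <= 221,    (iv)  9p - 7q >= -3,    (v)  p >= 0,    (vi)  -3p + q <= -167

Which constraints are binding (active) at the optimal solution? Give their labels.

Corner points and f = 10p + 5q:
  (468/5, 377/5) → f = 1313
  (372/5, 281/5) → f = 1025
  (948/13, 673/13) → f = 12845/13

The minimum is at (948/13, 673/13). Substituting into each constraint, equality holds for (iii) and (vi); the remaining constraints have slack.

(iii) and (vi)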